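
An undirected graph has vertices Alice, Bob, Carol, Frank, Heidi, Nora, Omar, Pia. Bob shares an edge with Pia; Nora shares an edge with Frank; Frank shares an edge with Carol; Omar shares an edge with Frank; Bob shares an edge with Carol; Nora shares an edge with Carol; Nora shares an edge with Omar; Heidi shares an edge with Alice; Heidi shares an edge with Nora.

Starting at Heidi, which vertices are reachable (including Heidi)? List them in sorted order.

Alice, Bob, Carol, Frank, Heidi, Nora, Omar, Pia

Start at Heidi.
Its neighbours: Alice, Nora.
Then their neighbours: Carol, Frank, Omar.
Then next layer: Bob.
Then next layer: Pia.
Every vertex is now reached.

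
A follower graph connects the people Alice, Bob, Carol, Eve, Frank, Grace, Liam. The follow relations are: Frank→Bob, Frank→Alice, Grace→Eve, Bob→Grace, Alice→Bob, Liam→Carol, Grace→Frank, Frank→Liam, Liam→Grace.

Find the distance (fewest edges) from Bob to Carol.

4

Distance 0: Bob.
Distance 1: Grace.
Distance 2: Eve, Frank.
Distance 3: Alice, Liam.
Distance 4: Carol — contains Carol.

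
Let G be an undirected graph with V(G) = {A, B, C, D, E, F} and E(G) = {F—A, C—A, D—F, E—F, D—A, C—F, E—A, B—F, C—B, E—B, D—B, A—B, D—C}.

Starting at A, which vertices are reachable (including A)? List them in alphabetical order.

Start at A.
Its neighbours: B, C, D, E, F.
Every vertex is now reached.

A, B, C, D, E, F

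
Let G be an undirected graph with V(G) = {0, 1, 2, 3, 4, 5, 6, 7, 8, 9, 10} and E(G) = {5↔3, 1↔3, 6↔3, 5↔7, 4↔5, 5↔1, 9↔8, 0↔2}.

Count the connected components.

From 0: component {0, 2}.
From 1: component {1, 3, 4, 5, 6, 7}.
From 8: component {8, 9}.
From 10: component {10}.
That's 4 components.

4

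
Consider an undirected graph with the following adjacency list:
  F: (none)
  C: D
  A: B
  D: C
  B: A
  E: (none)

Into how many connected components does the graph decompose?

From A: component {A, B}.
From C: component {C, D}.
From E: component {E}.
From F: component {F}.
That's 4 components.

4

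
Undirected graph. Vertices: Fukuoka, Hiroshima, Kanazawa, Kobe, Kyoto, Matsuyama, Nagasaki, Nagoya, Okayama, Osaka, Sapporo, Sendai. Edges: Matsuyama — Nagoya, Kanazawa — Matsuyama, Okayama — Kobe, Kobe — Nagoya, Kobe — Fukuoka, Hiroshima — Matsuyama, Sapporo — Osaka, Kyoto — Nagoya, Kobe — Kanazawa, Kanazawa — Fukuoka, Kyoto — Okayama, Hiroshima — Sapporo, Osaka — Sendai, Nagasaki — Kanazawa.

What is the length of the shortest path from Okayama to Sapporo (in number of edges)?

5

Distance 0: Okayama.
Distance 1: Kobe, Kyoto.
Distance 2: Fukuoka, Kanazawa, Nagoya.
Distance 3: Matsuyama, Nagasaki.
Distance 4: Hiroshima.
Distance 5: Sapporo — contains Sapporo.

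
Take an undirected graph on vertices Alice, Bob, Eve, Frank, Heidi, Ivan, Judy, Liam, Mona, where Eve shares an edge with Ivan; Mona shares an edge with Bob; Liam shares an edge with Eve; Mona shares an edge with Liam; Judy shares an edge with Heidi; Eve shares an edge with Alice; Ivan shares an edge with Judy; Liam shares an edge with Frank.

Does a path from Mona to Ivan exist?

Yes

Explore from Mona.
Distance 1: reach Bob, Liam.
Distance 2: reach Eve, Frank.
Distance 3: reach Alice, Ivan.
Found Ivan.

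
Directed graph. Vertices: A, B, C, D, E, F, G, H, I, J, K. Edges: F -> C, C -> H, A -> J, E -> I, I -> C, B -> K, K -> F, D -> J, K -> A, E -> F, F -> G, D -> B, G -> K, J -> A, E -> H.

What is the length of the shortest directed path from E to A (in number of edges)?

4

Distance 0: E.
Distance 1: F, H, I.
Distance 2: C, G.
Distance 3: K.
Distance 4: A — contains A.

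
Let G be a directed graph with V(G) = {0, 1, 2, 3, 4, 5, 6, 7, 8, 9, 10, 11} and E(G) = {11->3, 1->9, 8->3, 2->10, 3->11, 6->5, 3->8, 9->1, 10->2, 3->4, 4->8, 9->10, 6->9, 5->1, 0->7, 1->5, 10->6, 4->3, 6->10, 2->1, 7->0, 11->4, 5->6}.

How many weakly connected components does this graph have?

From 0: component {0, 7}.
From 1: component {1, 2, 5, 6, 9, 10}.
From 3: component {3, 4, 8, 11}.
That's 3 components.

3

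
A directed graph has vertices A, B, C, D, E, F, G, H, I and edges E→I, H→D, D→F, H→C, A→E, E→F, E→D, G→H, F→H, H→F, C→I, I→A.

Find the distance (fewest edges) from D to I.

4

Distance 0: D.
Distance 1: F.
Distance 2: H.
Distance 3: C.
Distance 4: I — contains I.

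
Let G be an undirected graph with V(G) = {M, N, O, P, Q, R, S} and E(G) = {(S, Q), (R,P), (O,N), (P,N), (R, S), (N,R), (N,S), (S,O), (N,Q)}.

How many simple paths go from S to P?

S–N–P
S–N–R–P
S–O–N–P
S–O–N–R–P
S–Q–N–P
S–Q–N–R–P
S–R–N–P
S–R–P

8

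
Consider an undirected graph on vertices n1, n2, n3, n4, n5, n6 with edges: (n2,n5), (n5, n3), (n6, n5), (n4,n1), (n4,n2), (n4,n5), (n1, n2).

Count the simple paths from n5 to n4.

n5–n2–n1–n4
n5–n2–n4
n5–n4

3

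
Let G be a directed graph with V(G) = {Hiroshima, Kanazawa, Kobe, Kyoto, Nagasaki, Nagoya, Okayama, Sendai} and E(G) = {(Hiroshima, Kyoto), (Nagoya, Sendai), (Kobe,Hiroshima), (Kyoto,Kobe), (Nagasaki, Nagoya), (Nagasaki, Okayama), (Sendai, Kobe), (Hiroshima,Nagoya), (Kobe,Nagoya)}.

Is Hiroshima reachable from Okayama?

No

Okayama has no outgoing edges, so nothing is reachable from it.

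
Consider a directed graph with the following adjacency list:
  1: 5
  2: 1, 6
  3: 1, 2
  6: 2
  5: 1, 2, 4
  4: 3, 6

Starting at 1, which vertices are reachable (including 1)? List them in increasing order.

Start at 1.
Its neighbours: 5.
Then their neighbours: 2, 4.
Then next layer: 3, 6.
Every vertex is now reached.

1, 2, 3, 4, 5, 6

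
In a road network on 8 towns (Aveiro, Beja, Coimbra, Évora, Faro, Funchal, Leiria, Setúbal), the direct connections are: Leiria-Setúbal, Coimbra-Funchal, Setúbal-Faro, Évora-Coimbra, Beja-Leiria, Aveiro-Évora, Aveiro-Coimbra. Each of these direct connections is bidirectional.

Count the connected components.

From Aveiro: component {Aveiro, Coimbra, Évora, Funchal}.
From Beja: component {Beja, Faro, Leiria, Setúbal}.
That's 2 components.

2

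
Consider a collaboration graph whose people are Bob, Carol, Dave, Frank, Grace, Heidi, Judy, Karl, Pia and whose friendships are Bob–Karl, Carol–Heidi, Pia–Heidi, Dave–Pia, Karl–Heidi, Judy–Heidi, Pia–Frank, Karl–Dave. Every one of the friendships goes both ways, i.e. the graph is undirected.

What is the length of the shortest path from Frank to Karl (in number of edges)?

3

Distance 0: Frank.
Distance 1: Pia.
Distance 2: Dave, Heidi.
Distance 3: Carol, Judy, Karl — contains Karl.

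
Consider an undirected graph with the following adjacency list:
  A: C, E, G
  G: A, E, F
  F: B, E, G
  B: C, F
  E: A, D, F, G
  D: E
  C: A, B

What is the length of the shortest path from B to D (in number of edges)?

3

Distance 0: B.
Distance 1: C, F.
Distance 2: A, E, G.
Distance 3: D — contains D.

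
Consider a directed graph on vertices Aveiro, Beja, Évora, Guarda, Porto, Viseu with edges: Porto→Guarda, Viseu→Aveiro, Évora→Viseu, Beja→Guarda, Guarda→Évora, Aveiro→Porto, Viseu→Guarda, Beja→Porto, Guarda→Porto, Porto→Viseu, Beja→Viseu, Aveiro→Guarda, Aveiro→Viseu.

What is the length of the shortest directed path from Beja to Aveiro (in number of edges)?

2

Distance 0: Beja.
Distance 1: Guarda, Porto, Viseu.
Distance 2: Aveiro, Évora — contains Aveiro.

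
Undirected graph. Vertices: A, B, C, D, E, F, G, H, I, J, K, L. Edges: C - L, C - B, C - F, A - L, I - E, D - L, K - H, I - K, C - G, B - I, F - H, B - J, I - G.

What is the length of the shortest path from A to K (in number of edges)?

5

Distance 0: A.
Distance 1: L.
Distance 2: C, D.
Distance 3: B, F, G.
Distance 4: H, I, J.
Distance 5: E, K — contains K.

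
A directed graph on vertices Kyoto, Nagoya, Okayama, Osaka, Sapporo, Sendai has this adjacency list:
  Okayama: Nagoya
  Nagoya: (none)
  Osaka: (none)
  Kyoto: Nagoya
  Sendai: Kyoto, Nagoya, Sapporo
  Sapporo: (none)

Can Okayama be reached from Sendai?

Explore from Sendai.
Distance 1: reach Kyoto, Nagoya, Sapporo.
The search from Sendai is exhausted; no directed path reaches Okayama.

No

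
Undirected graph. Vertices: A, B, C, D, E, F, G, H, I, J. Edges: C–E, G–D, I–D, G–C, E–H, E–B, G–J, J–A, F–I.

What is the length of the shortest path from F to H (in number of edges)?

6

Distance 0: F.
Distance 1: I.
Distance 2: D.
Distance 3: G.
Distance 4: C, J.
Distance 5: A, E.
Distance 6: B, H — contains H.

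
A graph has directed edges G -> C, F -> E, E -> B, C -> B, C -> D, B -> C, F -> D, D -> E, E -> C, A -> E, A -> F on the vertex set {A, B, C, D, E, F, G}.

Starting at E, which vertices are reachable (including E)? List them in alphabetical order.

B, C, D, E

Start at E.
Its neighbours: B, C.
Then their neighbours: D.
Nothing further is reachable.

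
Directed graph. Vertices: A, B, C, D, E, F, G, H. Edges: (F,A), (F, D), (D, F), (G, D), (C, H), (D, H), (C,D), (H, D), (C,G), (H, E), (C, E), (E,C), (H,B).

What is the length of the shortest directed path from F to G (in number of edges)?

Distance 0: F.
Distance 1: A, D.
Distance 2: H.
Distance 3: B, E.
Distance 4: C.
Distance 5: G — contains G.

5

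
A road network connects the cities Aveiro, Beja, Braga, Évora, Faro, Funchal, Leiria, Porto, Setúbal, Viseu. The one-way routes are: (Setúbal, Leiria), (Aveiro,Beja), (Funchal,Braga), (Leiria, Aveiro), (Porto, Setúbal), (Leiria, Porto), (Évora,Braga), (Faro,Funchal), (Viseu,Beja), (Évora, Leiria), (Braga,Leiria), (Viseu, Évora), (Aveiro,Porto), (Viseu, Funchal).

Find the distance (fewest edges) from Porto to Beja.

Distance 0: Porto.
Distance 1: Setúbal.
Distance 2: Leiria.
Distance 3: Aveiro.
Distance 4: Beja — contains Beja.

4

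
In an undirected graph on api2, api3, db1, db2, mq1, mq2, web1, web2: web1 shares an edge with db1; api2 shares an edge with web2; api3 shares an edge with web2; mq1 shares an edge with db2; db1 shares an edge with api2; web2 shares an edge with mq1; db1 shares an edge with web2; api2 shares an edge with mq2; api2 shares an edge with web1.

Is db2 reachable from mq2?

Explore from mq2.
Distance 1: reach api2.
Distance 2: reach db1, web1, web2.
Distance 3: reach api3, mq1.
Distance 4: reach db2.
Found db2.

Yes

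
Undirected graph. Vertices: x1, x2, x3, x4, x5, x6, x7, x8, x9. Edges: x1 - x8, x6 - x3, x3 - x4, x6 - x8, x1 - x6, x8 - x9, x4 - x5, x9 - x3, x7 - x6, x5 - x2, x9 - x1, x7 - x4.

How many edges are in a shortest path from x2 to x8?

5

Distance 0: x2.
Distance 1: x5.
Distance 2: x4.
Distance 3: x3, x7.
Distance 4: x6, x9.
Distance 5: x1, x8 — contains x8.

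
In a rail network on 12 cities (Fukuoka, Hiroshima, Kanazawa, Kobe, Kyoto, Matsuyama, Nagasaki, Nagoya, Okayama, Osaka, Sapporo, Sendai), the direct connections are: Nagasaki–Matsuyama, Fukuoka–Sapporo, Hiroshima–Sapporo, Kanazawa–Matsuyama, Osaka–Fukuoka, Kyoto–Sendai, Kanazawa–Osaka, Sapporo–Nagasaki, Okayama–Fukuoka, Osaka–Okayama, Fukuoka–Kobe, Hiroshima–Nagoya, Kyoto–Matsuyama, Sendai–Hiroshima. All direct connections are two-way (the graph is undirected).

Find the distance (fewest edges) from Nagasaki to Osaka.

Distance 0: Nagasaki.
Distance 1: Matsuyama, Sapporo.
Distance 2: Fukuoka, Hiroshima, Kanazawa, Kyoto.
Distance 3: Kobe, Nagoya, Okayama, Osaka, Sendai — contains Osaka.

3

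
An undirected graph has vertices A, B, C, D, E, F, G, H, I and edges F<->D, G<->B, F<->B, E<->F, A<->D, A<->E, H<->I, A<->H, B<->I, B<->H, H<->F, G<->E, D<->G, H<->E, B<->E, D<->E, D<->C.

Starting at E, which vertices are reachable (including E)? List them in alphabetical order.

A, B, C, D, E, F, G, H, I

Start at E.
Its neighbours: A, B, D, F, G, H.
Then their neighbours: C, I.
Every vertex is now reached.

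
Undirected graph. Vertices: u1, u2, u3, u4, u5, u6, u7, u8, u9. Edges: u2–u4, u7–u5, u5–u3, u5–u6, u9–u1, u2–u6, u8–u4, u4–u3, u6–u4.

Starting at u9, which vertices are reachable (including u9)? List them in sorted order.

u1, u9

Start at u9.
Its neighbours: u1.
Nothing further is reachable.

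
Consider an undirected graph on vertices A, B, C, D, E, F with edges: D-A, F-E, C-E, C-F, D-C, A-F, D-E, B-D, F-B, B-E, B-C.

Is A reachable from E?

Yes

Explore from E.
Distance 1: reach B, C, D, F.
Distance 2: reach A.
Found A.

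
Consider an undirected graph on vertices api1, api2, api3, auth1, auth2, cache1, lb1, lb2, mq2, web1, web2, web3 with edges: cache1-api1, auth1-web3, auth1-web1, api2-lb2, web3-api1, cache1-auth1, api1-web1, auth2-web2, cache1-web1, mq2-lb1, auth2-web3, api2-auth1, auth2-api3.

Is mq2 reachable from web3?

Explore from web3.
Distance 1: reach api1, auth1, auth2.
Distance 2: reach api2, api3, cache1, web1, web2.
Distance 3: reach lb2.
The search is exhausted without reaching mq2; it lies in a different component.

No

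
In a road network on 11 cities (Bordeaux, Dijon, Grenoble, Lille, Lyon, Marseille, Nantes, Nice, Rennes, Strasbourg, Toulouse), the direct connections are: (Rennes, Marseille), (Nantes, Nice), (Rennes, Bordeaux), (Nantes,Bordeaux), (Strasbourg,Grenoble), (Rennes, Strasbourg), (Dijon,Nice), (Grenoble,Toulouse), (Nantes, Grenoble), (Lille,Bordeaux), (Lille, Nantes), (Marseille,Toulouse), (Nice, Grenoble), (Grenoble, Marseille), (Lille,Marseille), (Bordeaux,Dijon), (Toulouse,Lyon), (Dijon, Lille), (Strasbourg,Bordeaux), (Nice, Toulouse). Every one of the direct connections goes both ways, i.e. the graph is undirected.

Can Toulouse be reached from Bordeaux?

Yes

Explore from Bordeaux.
Distance 1: reach Dijon, Lille, Nantes, Rennes, Strasbourg.
Distance 2: reach Grenoble, Marseille, Nice.
Distance 3: reach Toulouse.
Found Toulouse.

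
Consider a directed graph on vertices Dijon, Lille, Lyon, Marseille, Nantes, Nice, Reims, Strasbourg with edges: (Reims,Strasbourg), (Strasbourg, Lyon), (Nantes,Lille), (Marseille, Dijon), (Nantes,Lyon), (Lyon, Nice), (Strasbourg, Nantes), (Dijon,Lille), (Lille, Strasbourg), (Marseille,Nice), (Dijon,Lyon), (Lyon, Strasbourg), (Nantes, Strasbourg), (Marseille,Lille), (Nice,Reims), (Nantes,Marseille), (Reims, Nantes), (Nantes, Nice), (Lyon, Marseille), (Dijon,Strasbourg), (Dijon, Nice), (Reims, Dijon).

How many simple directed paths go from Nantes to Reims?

16

Nantes→Lille→Strasbourg→Lyon→Marseille→Dijon→Nice→Reims
Nantes→Lille→Strasbourg→Lyon→Marseille→Nice→Reims
Nantes→Lille→Strasbourg→Lyon→Nice→Reims
Nantes→Lyon→Marseille→Dijon→Nice→Reims
Nantes→Lyon→Marseille→Nice→Reims
Nantes→Lyon→Nice→Reims
Nantes→Marseille→Dijon→Lille→Strasbourg→Lyon→Nice→Reims
Nantes→Marseille→Dijon→Lyon→Nice→Reims
... and 8 more.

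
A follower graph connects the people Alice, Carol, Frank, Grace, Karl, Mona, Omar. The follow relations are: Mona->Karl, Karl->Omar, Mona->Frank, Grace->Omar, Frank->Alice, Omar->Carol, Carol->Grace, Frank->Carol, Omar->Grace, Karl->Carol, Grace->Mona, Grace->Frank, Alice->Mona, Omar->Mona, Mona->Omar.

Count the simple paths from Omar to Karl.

Omar→Carol→Grace→Frank→Alice→Mona→Karl
Omar→Carol→Grace→Mona→Karl
Omar→Grace→Frank→Alice→Mona→Karl
Omar→Grace→Mona→Karl
Omar→Mona→Karl

5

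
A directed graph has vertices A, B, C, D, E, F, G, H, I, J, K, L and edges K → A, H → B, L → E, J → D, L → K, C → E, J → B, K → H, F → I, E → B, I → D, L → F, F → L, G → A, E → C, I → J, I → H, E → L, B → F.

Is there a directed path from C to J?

Explore from C.
Distance 1: reach E.
Distance 2: reach B, L.
Distance 3: reach F, K.
Distance 4: reach A, H, I.
Distance 5: reach D, J.
Found J.

Yes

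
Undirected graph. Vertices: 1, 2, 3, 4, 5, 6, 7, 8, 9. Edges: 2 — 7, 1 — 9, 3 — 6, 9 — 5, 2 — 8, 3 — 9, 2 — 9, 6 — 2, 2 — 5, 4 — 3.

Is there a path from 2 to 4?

Explore from 2.
Distance 1: reach 5, 6, 7, 8, 9.
Distance 2: reach 1, 3.
Distance 3: reach 4.
Found 4.

Yes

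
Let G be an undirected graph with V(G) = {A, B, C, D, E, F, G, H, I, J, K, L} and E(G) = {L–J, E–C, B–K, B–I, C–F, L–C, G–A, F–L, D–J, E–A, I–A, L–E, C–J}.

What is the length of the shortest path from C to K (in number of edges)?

Distance 0: C.
Distance 1: E, F, J, L.
Distance 2: A, D.
Distance 3: G, I.
Distance 4: B.
Distance 5: K — contains K.

5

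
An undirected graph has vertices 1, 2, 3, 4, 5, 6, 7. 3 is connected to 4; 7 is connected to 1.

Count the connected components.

5

From 1: component {1, 7}.
From 2: component {2}.
From 3: component {3, 4}.
From 5: component {5}.
From 6: component {6}.
That's 5 components.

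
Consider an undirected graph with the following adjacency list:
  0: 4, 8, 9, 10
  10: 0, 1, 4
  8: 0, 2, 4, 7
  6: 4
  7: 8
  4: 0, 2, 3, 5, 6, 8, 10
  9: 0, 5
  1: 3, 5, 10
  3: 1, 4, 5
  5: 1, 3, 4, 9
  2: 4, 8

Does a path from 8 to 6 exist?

Yes

Explore from 8.
Distance 1: reach 0, 2, 4, 7.
Distance 2: reach 3, 5, 6, 9, 10.
Found 6.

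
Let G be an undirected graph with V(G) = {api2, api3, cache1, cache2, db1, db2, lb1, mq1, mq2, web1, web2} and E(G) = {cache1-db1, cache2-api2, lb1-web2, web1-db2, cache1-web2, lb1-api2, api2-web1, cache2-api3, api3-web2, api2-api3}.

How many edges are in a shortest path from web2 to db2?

4

Distance 0: web2.
Distance 1: api3, cache1, lb1.
Distance 2: api2, cache2, db1.
Distance 3: web1.
Distance 4: db2 — contains db2.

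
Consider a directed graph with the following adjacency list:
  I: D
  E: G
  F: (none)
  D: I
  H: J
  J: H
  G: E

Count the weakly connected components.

4

From D: component {D, I}.
From E: component {E, G}.
From F: component {F}.
From H: component {H, J}.
That's 4 components.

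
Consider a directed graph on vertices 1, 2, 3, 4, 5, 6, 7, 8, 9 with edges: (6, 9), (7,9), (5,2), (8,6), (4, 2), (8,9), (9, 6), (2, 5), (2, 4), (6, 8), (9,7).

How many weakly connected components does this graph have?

From 1: component {1}.
From 2: component {2, 4, 5}.
From 3: component {3}.
From 6: component {6, 7, 8, 9}.
That's 4 components.

4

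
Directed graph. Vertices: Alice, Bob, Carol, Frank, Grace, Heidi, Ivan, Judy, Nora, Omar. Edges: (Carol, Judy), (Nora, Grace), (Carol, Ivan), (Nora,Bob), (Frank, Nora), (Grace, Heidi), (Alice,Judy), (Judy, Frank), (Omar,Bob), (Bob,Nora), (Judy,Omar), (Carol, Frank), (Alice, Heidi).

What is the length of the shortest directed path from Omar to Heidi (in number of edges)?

Distance 0: Omar.
Distance 1: Bob.
Distance 2: Nora.
Distance 3: Grace.
Distance 4: Heidi — contains Heidi.

4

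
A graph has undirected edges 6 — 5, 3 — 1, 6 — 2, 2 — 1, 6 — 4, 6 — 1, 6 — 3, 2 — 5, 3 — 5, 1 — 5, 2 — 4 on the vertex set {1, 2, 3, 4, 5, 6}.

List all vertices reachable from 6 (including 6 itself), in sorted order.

1, 2, 3, 4, 5, 6

Start at 6.
Its neighbours: 1, 2, 3, 4, 5.
Every vertex is now reached.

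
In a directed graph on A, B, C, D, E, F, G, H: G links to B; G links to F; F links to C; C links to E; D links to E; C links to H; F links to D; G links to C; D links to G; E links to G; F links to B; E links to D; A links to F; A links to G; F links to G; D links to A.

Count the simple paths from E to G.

E→D→A→F→G
E→D→A→G
E→D→G
E→G

4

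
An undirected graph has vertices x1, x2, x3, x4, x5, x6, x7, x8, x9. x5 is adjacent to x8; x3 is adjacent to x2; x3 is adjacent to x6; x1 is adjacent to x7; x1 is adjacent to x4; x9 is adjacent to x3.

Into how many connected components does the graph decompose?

3

From x1: component {x1, x4, x7}.
From x2: component {x2, x3, x6, x9}.
From x5: component {x5, x8}.
That's 3 components.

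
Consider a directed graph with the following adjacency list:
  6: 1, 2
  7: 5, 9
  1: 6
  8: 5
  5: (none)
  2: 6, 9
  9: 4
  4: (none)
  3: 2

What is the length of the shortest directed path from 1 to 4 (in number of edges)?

Distance 0: 1.
Distance 1: 6.
Distance 2: 2.
Distance 3: 9.
Distance 4: 4 — contains 4.

4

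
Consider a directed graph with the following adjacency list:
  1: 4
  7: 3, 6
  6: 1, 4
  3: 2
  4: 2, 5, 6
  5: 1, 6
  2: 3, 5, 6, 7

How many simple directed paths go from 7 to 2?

3

7→3→2
7→6→1→4→2
7→6→4→2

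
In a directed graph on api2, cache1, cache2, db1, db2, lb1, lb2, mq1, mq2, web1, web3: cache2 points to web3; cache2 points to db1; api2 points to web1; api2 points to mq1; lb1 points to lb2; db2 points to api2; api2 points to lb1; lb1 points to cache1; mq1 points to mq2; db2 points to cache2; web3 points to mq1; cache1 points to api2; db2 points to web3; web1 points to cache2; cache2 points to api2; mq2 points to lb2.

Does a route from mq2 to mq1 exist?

No

Explore from mq2.
Distance 1: reach lb2.
The search from mq2 is exhausted; no directed path reaches mq1.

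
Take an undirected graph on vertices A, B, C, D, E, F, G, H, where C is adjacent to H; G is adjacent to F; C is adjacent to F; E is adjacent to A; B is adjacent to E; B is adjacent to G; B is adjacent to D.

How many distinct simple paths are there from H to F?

H–C–F

1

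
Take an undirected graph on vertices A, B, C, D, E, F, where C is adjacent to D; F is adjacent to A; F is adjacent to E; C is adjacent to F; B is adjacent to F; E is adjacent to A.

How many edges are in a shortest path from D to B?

Distance 0: D.
Distance 1: C.
Distance 2: F.
Distance 3: A, B, E — contains B.

3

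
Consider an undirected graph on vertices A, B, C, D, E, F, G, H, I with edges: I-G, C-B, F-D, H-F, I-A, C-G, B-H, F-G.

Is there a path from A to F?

Explore from A.
Distance 1: reach I.
Distance 2: reach G.
Distance 3: reach C, F.
Found F.

Yes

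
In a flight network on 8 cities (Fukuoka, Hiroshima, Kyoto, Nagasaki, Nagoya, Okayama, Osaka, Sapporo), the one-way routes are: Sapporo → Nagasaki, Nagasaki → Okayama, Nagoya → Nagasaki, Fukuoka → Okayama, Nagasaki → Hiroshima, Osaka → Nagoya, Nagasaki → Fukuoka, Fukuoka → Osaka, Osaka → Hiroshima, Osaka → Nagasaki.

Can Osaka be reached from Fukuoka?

Yes

Explore from Fukuoka.
Distance 1: reach Okayama, Osaka.
Found Osaka.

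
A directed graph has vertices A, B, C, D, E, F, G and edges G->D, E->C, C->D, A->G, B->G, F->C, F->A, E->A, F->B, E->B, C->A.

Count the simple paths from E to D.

E→A→G→D
E→B→G→D
E→C→A→G→D
E→C→D

4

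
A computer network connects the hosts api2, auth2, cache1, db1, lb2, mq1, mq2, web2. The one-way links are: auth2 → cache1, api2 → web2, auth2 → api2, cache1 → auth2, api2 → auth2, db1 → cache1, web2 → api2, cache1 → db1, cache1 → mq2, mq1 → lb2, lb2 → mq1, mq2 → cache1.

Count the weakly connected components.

From api2: component {api2, auth2, cache1, db1, mq2, web2}.
From lb2: component {lb2, mq1}.
That's 2 components.

2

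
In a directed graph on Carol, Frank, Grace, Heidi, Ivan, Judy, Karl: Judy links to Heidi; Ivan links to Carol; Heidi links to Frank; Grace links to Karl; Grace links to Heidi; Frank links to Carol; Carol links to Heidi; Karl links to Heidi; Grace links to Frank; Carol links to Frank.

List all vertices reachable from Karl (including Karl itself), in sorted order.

Carol, Frank, Heidi, Karl

Start at Karl.
Its neighbours: Heidi.
Then their neighbours: Frank.
Then next layer: Carol.
Nothing further is reachable.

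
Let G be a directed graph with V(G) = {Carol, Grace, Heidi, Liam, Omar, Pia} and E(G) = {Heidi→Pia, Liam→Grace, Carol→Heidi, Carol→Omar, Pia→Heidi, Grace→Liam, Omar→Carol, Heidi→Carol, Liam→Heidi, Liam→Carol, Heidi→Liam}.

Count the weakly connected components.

From Carol: component {Carol, Grace, Heidi, Liam, Omar, Pia}.
That's 1 component.

1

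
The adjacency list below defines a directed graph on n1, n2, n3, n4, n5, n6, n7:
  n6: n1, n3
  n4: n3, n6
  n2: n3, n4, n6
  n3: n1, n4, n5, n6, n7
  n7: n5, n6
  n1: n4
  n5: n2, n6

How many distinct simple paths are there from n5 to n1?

13

n5→n2→n3→n1
n5→n2→n3→n4→n6→n1
n5→n2→n3→n6→n1
n5→n2→n3→n7→n6→n1
n5→n2→n4→n3→n1
n5→n2→n4→n3→n6→n1
n5→n2→n4→n3→n7→n6→n1
n5→n2→n4→n6→n1
n5→n2→n4→n6→n3→n1
n5→n2→n6→n1
n5→n2→n6→n3→n1
n5→n6→n1
n5→n6→n3→n1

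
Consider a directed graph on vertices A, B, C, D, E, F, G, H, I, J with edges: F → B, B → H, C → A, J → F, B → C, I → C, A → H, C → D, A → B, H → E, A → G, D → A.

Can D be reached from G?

No

G has no outgoing edges, so nothing is reachable from it.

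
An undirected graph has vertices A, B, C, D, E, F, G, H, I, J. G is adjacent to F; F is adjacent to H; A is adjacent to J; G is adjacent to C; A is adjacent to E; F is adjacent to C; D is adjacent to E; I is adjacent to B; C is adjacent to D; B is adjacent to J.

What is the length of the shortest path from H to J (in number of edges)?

Distance 0: H.
Distance 1: F.
Distance 2: C, G.
Distance 3: D.
Distance 4: E.
Distance 5: A.
Distance 6: J — contains J.

6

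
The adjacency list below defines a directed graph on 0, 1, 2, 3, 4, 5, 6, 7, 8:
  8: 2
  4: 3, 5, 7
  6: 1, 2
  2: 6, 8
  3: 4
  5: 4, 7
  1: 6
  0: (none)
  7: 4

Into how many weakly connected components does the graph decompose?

From 0: component {0}.
From 1: component {1, 2, 6, 8}.
From 3: component {3, 4, 5, 7}.
That's 3 components.

3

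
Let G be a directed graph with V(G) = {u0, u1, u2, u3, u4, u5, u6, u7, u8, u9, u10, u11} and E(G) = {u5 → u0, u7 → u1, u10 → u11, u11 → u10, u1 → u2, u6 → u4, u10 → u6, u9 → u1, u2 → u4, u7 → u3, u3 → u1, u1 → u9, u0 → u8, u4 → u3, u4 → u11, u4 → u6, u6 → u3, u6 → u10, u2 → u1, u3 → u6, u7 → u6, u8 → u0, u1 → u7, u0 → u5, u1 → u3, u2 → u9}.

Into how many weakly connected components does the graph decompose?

From u0: component {u0, u5, u8}.
From u1: component {u1, u2, u3, u4, u6, u7, u9, u10, u11}.
That's 2 components.

2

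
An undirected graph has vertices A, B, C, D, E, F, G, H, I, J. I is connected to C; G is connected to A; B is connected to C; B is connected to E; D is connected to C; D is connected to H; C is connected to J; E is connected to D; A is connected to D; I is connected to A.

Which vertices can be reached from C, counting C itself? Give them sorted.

Start at C.
Its neighbours: B, D, I, J.
Then their neighbours: A, E, H.
Then next layer: G.
Nothing further is reachable.

A, B, C, D, E, G, H, I, J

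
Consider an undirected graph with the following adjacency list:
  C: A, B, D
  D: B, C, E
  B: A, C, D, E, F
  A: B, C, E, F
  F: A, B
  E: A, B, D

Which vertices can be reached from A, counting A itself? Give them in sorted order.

Start at A.
Its neighbours: B, C, E, F.
Then their neighbours: D.
Every vertex is now reached.

A, B, C, D, E, F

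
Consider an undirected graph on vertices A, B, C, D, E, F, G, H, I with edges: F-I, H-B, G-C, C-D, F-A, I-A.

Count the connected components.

From A: component {A, F, I}.
From B: component {B, H}.
From C: component {C, D, G}.
From E: component {E}.
That's 4 components.

4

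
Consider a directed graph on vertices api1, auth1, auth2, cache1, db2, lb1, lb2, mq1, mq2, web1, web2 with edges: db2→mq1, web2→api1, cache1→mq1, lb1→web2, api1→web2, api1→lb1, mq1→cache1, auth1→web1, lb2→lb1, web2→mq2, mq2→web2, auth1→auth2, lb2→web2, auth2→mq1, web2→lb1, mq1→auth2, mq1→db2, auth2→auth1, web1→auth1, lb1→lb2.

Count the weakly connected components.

From api1: component {api1, lb1, lb2, mq2, web2}.
From auth1: component {auth1, auth2, cache1, db2, mq1, web1}.
That's 2 components.

2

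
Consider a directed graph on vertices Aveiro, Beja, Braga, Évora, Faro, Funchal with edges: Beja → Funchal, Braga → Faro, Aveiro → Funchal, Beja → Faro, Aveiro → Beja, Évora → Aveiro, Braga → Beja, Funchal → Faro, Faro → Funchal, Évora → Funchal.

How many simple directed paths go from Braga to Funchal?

3

Braga→Beja→Faro→Funchal
Braga→Beja→Funchal
Braga→Faro→Funchal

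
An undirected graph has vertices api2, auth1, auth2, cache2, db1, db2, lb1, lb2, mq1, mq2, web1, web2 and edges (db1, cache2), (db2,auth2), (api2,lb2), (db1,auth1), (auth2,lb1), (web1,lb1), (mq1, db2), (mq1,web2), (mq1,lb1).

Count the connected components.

From api2: component {api2, lb2}.
From auth1: component {auth1, cache2, db1}.
From auth2: component {auth2, db2, lb1, mq1, web1, web2}.
From mq2: component {mq2}.
That's 4 components.

4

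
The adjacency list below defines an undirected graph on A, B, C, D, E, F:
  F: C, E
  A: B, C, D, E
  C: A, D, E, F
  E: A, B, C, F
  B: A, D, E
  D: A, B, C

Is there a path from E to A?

Yes

Explore from E.
Distance 1: reach A, B, C, F.
Found A.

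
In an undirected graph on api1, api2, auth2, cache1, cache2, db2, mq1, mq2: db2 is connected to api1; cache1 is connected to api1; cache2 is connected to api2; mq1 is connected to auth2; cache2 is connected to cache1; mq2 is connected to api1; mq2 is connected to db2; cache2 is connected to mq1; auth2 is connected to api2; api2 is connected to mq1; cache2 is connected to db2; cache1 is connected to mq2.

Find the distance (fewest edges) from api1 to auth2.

Distance 0: api1.
Distance 1: cache1, db2, mq2.
Distance 2: cache2.
Distance 3: api2, mq1.
Distance 4: auth2 — contains auth2.

4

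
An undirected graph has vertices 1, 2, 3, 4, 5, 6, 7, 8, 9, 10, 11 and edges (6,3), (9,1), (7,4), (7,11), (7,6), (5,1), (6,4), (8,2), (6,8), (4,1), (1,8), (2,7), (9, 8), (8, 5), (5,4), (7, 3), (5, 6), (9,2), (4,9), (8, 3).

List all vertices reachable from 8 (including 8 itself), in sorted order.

Start at 8.
Its neighbours: 1, 2, 3, 5, 6, 9.
Then their neighbours: 4, 7.
Then next layer: 11.
Nothing further is reachable.

1, 2, 3, 4, 5, 6, 7, 8, 9, 11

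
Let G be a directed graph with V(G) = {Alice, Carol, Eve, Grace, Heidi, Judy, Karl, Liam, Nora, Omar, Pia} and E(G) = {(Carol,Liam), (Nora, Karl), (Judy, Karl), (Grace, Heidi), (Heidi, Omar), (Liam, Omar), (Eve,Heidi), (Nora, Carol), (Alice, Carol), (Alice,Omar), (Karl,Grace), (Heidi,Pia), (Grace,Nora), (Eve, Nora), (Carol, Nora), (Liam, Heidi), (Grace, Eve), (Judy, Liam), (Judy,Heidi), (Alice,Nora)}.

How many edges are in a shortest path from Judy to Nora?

3

Distance 0: Judy.
Distance 1: Heidi, Karl, Liam.
Distance 2: Grace, Omar, Pia.
Distance 3: Eve, Nora — contains Nora.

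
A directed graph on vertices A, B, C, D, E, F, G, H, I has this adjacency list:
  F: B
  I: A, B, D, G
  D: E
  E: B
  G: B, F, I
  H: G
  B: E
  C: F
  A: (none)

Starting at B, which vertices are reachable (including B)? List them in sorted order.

Start at B.
Its neighbours: E.
Nothing further is reachable.

B, E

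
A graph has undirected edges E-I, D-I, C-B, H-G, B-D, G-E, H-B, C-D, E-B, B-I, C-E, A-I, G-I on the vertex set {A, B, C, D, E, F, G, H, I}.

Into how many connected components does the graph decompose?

From A: component {A, B, C, D, E, G, H, I}.
From F: component {F}.
That's 2 components.

2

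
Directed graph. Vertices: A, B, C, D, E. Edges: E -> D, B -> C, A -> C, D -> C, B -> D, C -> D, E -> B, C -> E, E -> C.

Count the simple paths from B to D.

3

B→C→D
B→C→E→D
B→D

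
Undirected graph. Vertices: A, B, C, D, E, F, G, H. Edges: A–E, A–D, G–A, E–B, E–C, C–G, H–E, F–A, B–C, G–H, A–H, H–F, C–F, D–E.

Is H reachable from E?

Explore from E.
Distance 1: reach A, B, C, D, H.
Found H.

Yes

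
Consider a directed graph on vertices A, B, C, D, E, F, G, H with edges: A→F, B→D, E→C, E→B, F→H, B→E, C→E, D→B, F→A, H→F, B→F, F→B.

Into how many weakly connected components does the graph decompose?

From A: component {A, B, C, D, E, F, H}.
From G: component {G}.
That's 2 components.

2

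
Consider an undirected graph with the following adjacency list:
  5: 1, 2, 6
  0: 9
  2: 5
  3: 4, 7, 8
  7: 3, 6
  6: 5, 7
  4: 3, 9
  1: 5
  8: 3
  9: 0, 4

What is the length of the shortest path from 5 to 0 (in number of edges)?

6

Distance 0: 5.
Distance 1: 1, 2, 6.
Distance 2: 7.
Distance 3: 3.
Distance 4: 4, 8.
Distance 5: 9.
Distance 6: 0 — contains 0.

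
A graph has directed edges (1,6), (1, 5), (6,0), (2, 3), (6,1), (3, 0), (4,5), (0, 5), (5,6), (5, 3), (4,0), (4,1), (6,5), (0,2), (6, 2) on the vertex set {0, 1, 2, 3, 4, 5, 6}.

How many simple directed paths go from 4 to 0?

10

4→0
4→1→5→3→0
4→1→5→6→0
4→1→5→6→2→3→0
4→1→6→0
4→1→6→2→3→0
4→1→6→5→3→0
4→5→3→0
4→5→6→0
4→5→6→2→3→0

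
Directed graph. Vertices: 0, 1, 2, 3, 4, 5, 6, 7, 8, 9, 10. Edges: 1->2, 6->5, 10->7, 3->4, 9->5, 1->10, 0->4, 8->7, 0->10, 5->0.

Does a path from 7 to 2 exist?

7 has no outgoing edges, so nothing is reachable from it.

No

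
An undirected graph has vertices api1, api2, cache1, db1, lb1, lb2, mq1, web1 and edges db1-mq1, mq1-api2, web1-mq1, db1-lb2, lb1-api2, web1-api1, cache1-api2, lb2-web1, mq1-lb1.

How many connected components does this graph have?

1

From api1: component {api1, api2, cache1, db1, lb1, lb2, mq1, web1}.
That's 1 component.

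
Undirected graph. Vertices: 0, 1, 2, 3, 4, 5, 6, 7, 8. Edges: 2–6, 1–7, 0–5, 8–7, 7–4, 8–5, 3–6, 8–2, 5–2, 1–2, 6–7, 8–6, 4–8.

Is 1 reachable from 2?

Yes

Explore from 2.
Distance 1: reach 1, 5, 6, 8.
Found 1.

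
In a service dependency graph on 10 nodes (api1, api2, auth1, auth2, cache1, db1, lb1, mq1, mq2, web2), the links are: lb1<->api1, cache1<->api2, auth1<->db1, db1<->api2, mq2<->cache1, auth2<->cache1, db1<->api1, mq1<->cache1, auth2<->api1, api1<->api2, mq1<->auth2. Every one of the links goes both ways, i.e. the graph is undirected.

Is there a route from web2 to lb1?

No

web2 has no edges, so nothing is reachable from it.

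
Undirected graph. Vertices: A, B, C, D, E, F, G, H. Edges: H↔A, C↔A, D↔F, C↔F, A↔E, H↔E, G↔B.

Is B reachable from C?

Explore from C.
Distance 1: reach A, F.
Distance 2: reach D, E, H.
The search is exhausted without reaching B; it lies in a different component.

No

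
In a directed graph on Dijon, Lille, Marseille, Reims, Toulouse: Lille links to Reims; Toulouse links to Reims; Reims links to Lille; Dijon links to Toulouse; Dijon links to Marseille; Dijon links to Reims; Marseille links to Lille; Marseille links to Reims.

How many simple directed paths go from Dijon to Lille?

4

Dijon→Marseille→Lille
Dijon→Marseille→Reims→Lille
Dijon→Reims→Lille
Dijon→Toulouse→Reims→Lille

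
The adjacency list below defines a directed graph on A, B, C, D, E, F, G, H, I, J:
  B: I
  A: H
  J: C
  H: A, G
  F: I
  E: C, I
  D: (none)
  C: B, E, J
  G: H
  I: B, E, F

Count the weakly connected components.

3

From A: component {A, G, H}.
From B: component {B, C, E, F, I, J}.
From D: component {D}.
That's 3 components.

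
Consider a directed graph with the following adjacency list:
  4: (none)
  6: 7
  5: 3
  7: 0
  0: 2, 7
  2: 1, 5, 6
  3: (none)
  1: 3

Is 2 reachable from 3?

No

3 has no outgoing edges, so nothing is reachable from it.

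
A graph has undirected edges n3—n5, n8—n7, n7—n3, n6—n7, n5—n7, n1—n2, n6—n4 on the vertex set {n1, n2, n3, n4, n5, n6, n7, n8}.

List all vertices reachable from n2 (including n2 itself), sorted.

n1, n2

Start at n2.
Its neighbours: n1.
Nothing further is reachable.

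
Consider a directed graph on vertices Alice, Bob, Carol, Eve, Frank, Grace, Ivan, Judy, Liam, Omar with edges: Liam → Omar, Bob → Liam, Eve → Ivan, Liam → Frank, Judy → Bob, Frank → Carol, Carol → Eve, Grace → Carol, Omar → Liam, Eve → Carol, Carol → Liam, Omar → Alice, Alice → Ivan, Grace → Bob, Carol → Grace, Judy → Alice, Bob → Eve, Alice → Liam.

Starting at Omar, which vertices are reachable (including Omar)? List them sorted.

Alice, Bob, Carol, Eve, Frank, Grace, Ivan, Liam, Omar

Start at Omar.
Its neighbours: Alice, Liam.
Then their neighbours: Frank, Ivan.
Then next layer: Carol.
Then next layer: Eve, Grace.
Then next layer: Bob.
Nothing further is reachable.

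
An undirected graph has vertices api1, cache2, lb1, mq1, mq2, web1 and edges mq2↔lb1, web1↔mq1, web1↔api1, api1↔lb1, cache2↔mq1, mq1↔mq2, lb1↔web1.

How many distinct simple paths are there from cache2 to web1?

3

cache2–mq1–mq2–lb1–api1–web1
cache2–mq1–mq2–lb1–web1
cache2–mq1–web1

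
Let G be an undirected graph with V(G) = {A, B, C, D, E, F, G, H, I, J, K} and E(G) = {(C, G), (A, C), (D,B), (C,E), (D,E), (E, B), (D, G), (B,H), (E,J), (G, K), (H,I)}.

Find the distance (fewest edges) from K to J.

Distance 0: K.
Distance 1: G.
Distance 2: C, D.
Distance 3: A, B, E.
Distance 4: H, J — contains J.

4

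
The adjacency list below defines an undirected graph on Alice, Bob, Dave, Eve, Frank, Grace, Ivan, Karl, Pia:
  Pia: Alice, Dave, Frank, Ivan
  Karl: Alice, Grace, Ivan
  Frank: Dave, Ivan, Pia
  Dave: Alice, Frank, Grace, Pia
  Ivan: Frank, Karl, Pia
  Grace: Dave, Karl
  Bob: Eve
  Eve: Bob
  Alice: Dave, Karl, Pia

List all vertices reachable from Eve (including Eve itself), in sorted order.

Bob, Eve

Start at Eve.
Its neighbours: Bob.
Nothing further is reachable.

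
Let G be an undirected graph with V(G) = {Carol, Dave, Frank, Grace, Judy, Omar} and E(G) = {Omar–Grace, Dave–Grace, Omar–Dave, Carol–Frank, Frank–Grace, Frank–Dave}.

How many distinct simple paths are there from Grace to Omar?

3

Grace–Dave–Omar
Grace–Frank–Dave–Omar
Grace–Omar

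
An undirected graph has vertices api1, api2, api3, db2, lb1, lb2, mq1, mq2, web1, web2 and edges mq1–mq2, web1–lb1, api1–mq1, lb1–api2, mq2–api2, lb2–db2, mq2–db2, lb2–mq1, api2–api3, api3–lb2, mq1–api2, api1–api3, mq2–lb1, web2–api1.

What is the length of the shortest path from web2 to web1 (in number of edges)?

Distance 0: web2.
Distance 1: api1.
Distance 2: api3, mq1.
Distance 3: api2, lb2, mq2.
Distance 4: db2, lb1.
Distance 5: web1 — contains web1.

5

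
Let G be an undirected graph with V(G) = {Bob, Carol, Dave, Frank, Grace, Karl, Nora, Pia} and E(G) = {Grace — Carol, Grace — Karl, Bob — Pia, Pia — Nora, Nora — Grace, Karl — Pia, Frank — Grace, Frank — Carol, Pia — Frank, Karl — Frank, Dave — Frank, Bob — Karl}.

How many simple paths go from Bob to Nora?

Bob–Karl–Frank–Carol–Grace–Nora
Bob–Karl–Frank–Grace–Nora
Bob–Karl–Frank–Pia–Nora
Bob–Karl–Grace–Carol–Frank–Pia–Nora
Bob–Karl–Grace–Frank–Pia–Nora
Bob–Karl–Grace–Nora
Bob–Karl–Pia–Frank–Carol–Grace–Nora
Bob–Karl–Pia–Frank–Grace–Nora
... and 8 more.

16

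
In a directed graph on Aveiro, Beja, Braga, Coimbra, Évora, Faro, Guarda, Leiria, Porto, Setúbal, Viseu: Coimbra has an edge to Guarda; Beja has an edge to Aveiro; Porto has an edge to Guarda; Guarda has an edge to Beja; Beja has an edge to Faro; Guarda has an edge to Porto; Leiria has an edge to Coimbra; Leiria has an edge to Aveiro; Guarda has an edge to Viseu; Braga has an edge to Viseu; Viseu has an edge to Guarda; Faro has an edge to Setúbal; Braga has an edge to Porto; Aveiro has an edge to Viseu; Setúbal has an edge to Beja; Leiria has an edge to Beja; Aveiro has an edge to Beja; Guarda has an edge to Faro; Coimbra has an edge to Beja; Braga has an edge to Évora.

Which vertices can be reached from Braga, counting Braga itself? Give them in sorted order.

Start at Braga.
Its neighbours: Évora, Porto, Viseu.
Then their neighbours: Guarda.
Then next layer: Beja, Faro.
Then next layer: Aveiro, Setúbal.
Nothing further is reachable.

Aveiro, Beja, Braga, Évora, Faro, Guarda, Porto, Setúbal, Viseu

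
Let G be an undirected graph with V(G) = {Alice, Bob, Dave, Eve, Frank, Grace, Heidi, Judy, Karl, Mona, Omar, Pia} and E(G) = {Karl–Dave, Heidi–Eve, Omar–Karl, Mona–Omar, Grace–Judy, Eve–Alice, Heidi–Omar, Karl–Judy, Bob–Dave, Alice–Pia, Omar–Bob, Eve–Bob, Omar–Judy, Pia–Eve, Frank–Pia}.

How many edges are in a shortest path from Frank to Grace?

6

Distance 0: Frank.
Distance 1: Pia.
Distance 2: Alice, Eve.
Distance 3: Bob, Heidi.
Distance 4: Dave, Omar.
Distance 5: Judy, Karl, Mona.
Distance 6: Grace — contains Grace.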